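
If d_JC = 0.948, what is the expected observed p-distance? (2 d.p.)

0.54

p = (3/4)(1 − e^(−4d/3)) = 0.75 × (1 − e^(-1.264)) = 0.75 × (1 − 0.282522) = 0.538109.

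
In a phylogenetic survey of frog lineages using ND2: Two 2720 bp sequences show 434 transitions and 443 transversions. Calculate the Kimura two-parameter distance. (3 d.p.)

P = 434/2720 ≈ 0.159559 and Q = 443/2720 ≈ 0.162868.
Under the Kimura two-parameter model, d = −½ ln(1 − 2P − Q) − ¼ ln(1 − 2Q).
1 − 2P − Q = 0.518014, giving −½ ln(0.518014) = 0.328877.
1 − 2Q = 0.674264, giving −¼ ln(0.674264) = 0.098533.
d = 0.328877 + 0.098533 = 0.427410.

0.427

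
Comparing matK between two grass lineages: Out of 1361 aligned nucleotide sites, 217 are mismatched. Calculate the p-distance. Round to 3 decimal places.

0.159

p = 217/1361 = 0.159441… ≈ 0.159 (to 3 d.p.).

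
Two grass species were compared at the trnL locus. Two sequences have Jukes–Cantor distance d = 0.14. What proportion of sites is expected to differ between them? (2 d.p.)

0.13

p = (3/4)(1 − e^(−4d/3)) = 0.75 × (1 − e^(-0.186667)) = 0.75 × (1 − 0.829720) = 0.127710.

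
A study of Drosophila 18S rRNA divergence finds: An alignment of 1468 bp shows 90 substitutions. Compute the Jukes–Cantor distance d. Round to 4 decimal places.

0.0640

p = 90/1468 ≈ 0.061308.
d = −(3/4) ln(1 − 4p/3) = −0.75 ln(1 − 0.081744) = −0.75 ln(0.918256)
  = −0.75 × (-0.085279) = 0.063959 substitutions/site.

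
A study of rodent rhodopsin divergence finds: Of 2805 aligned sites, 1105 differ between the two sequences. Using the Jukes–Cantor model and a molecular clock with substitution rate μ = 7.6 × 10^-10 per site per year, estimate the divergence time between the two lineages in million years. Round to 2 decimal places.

367.58

p = 1105/2805 ≈ 0.393939.
d = −(3/4) ln(1 − 4p/3) = −0.75 ln(1 − 0.525252) = −0.75 ln(0.474748)
  = −0.75 × (-0.744971) = 0.558728 substitutions/site.
Under a molecular clock d = 2μt, so t = d/(2μ) = 0.558728 / (2 × 7.6 × 10^-10) = 367.58 million years.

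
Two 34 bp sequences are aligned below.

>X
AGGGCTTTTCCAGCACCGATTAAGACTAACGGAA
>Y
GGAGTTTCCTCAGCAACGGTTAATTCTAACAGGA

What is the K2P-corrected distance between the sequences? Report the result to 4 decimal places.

0.5292

Of 34 sites, 9 differences are transitions and 3 are transversions, so P = 9/34 ≈ 0.264706 and Q = 3/34 ≈ 0.088235.
Under the Kimura two-parameter model, d = −½ ln(1 − 2P − Q) − ¼ ln(1 − 2Q).
1 − 2P − Q = 0.382353, giving −½ ln(0.382353) = 0.480706.
1 − 2Q = 0.82353, giving −¼ ln(0.82353) = 0.048539.
d = 0.480706 + 0.048539 = 0.529245.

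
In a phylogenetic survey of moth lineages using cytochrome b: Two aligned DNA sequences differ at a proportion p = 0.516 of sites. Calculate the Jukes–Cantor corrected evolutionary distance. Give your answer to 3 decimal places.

d = −(3/4) ln(1 − 4p/3) = −0.75 ln(1 − 0.688) = −0.75 ln(0.312)
  = −0.75 × (-1.164752) = 0.873564 substitutions/site.

0.874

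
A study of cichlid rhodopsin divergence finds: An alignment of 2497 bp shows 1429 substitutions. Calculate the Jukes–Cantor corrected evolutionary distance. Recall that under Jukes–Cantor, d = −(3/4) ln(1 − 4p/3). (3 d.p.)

p = 1429/2497 ≈ 0.572287.
d = −(3/4) ln(1 − 4p/3) = −0.75 ln(1 − 0.763049) = −0.75 ln(0.236951)
  = −0.75 × (-1.439902) = 1.079927 substitutions/site.

1.080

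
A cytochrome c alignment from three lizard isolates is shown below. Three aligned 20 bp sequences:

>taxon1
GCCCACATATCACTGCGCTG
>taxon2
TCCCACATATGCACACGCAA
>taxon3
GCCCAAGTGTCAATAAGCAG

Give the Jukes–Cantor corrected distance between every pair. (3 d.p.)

d(taxon1,taxon2) = 0.572, d(taxon1,taxon3) = 0.471, d(taxon2,taxon3) = 0.687

taxon1–taxon2: 8/20 sites differ → p = 0.4, d = −0.75 ln(1 − 0.533333) = 0.571605 ≈ 0.572.
taxon1–taxon3: 7/20 sites differ → p = 0.35, d = −0.75 ln(1 − 0.466667) = 0.471457 ≈ 0.471.
taxon2–taxon3: 9/20 sites differ → p = 0.45, d = −0.75 ln(1 − 0.6) = 0.687218 ≈ 0.687.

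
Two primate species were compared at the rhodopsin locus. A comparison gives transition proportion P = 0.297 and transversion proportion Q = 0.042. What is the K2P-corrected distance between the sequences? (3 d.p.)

Under the Kimura two-parameter model, d = −½ ln(1 − 2P − Q) − ¼ ln(1 − 2Q).
1 − 2P − Q = 0.364, giving −½ ln(0.364) = 0.505301.
1 − 2Q = 0.916, giving −¼ ln(0.916) = 0.021935.
d = 0.505301 + 0.021935 = 0.527236.

0.527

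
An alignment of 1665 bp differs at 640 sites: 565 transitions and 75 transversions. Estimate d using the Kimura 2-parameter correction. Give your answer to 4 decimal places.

0.6668

P = 565/1665 ≈ 0.339339 and Q = 75/1665 ≈ 0.045045.
Under the Kimura two-parameter model, d = −½ ln(1 − 2P − Q) − ¼ ln(1 − 2Q).
1 − 2P − Q = 0.276277, giving −½ ln(0.276277) = 0.643176.
1 − 2Q = 0.90991, giving −¼ ln(0.90991) = 0.023602.
d = 0.643176 + 0.023602 = 0.666778.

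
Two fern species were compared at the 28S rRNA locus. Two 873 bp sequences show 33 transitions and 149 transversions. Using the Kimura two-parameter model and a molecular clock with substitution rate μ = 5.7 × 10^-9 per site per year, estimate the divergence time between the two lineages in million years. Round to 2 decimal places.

21.56

P = 33/873 ≈ 0.037801 and Q = 149/873 ≈ 0.170676.
Under the Kimura two-parameter model, d = −½ ln(1 − 2P − Q) − ¼ ln(1 − 2Q).
1 − 2P − Q = 0.753722, giving −½ ln(0.753722) = 0.141366.
1 − 2Q = 0.658648, giving −¼ ln(0.658648) = 0.104392.
d = 0.141366 + 0.104392 = 0.245758.
Under a molecular clock d = 2μt, so t = d/(2μ) = 0.245758 / (2 × 5.7 × 10^-9) = 21.56 million years.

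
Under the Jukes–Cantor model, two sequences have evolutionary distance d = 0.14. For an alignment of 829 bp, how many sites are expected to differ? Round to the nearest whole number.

Invert JC69: p = (3/4)(1 − e^(−4d/3)) = 0.75 × (1 − e^(-0.186667)) = 0.75 × (1 − 0.829720) = 0.127710.
Expected differing sites = pL ≈ 0.127710 × 829 = 105.87159 ≈ 106.

106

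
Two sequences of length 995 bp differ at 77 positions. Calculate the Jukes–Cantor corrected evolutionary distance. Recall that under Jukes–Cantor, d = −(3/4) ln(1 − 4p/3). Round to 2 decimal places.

0.08

p = 77/995 ≈ 0.077387.
d = −(3/4) ln(1 − 4p/3) = −0.75 ln(1 − 0.103183) = −0.75 ln(0.896817)
  = −0.75 × (-0.108903) = 0.081677 substitutions/site.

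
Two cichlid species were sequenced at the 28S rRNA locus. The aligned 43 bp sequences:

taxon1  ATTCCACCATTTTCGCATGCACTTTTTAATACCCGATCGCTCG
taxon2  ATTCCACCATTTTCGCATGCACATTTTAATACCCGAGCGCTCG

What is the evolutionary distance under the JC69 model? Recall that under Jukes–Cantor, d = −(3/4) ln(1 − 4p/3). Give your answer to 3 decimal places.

The sequences differ at 2 of 43 sites (23, 37), so p = 2/43 ≈ 0.046512.
d = −(3/4) ln(1 − 4p/3) = −0.75 ln(1 − 0.062016) = −0.75 ln(0.937984)
  = −0.75 × (-0.064022) = 0.048017 substitutions/site.

0.048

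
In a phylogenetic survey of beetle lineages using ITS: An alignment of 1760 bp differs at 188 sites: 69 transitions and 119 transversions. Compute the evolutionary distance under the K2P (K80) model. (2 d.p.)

0.12

P = 69/1760 ≈ 0.039205 and Q = 119/1760 ≈ 0.067614.
Under the Kimura two-parameter model, d = −½ ln(1 − 2P − Q) − ¼ ln(1 − 2Q).
1 − 2P − Q = 0.853976, giving −½ ln(0.853976) = 0.078926.
1 − 2Q = 0.864772, giving −¼ ln(0.864772) = 0.036322.
d = 0.078926 + 0.036322 = 0.115248.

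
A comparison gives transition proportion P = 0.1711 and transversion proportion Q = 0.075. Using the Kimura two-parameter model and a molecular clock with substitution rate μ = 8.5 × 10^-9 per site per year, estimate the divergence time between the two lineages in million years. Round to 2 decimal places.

Under the Kimura two-parameter model, d = −½ ln(1 − 2P − Q) − ¼ ln(1 − 2Q).
1 − 2P − Q = 0.5828, giving −½ ln(0.5828) = 0.269956.
1 − 2Q = 0.85, giving −¼ ln(0.85) = 0.040630.
d = 0.269956 + 0.040630 = 0.310586.
Under a molecular clock d = 2μt, so t = d/(2μ) = 0.310586 / (2 × 8.5 × 10^-9) = 18.27 million years.

18.27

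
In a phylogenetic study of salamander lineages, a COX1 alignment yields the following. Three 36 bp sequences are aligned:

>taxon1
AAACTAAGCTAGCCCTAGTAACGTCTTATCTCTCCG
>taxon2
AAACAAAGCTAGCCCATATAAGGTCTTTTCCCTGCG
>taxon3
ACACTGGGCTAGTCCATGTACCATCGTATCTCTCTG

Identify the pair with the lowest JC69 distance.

taxon1 and taxon2

taxon1–taxon2: 8/36 differ, p = 0.222, d = 0.264.
taxon1–taxon3: 10/36 differ, p = 0.278, d = 0.347.
taxon2–taxon3: 14/36 differ, p = 0.389, d = 0.548.
The smallest distance is between taxon1 and taxon2.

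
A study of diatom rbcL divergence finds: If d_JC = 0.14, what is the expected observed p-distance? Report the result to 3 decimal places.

0.128

p = (3/4)(1 − e^(−4d/3)) = 0.75 × (1 − e^(-0.186667)) = 0.75 × (1 − 0.829720) = 0.127710.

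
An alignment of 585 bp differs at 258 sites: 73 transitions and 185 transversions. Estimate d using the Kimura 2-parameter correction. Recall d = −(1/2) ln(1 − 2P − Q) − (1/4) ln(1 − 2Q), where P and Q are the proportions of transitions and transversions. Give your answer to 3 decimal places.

0.667

P = 73/585 ≈ 0.124786 and Q = 185/585 ≈ 0.316239.
Under the Kimura two-parameter model, d = −½ ln(1 − 2P − Q) − ¼ ln(1 − 2Q).
1 − 2P − Q = 0.434189, giving −½ ln(0.434189) = 0.417138.
1 − 2Q = 0.367522, giving −¼ ln(0.367522) = 0.250243.
d = 0.417138 + 0.250243 = 0.667381.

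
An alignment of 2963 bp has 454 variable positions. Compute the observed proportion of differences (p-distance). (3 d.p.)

p = 454/2963 = 0.153223… ≈ 0.153 (to 3 d.p.).

0.153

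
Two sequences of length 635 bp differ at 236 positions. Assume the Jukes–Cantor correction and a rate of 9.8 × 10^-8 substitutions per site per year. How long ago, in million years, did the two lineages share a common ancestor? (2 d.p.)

2.62

p = 236/635 ≈ 0.371654.
d = −(3/4) ln(1 − 4p/3) = −0.75 ln(1 − 0.495539) = −0.75 ln(0.504461)
  = −0.75 × (-0.684265) = 0.513199 substitutions/site.
Under a molecular clock d = 2μt, so t = d/(2μ) = 0.513199 / (2 × 9.8 × 10^-8) = 2.62 million years.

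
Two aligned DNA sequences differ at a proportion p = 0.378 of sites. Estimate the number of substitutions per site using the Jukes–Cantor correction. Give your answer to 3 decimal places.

d = −(3/4) ln(1 − 4p/3) = −0.75 ln(1 − 0.504) = −0.75 ln(0.496)
  = −0.75 × (-0.701179) = 0.525884 substitutions/site.

0.526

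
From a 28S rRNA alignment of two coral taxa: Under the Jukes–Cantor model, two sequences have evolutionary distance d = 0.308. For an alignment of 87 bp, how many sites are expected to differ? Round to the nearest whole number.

22

Invert JC69: p = (3/4)(1 − e^(−4d/3)) = 0.75 × (1 − e^(-0.410667)) = 0.75 × (1 − 0.663208) = 0.252594.
Expected differing sites = pL ≈ 0.252594 × 87 = 21.975678 ≈ 22.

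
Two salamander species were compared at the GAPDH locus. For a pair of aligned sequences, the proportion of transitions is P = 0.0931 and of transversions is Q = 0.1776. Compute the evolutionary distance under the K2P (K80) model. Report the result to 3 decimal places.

0.336

Under the Kimura two-parameter model, d = −½ ln(1 − 2P − Q) − ¼ ln(1 − 2Q).
1 − 2P − Q = 0.6362, giving −½ ln(0.6362) = 0.226121.
1 − 2Q = 0.6448, giving −¼ ln(0.6448) = 0.109704.
d = 0.226121 + 0.109704 = 0.335825.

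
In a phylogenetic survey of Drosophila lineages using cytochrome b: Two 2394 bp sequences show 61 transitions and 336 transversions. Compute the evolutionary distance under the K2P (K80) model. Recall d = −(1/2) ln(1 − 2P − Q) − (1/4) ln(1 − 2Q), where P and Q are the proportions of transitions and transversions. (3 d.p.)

P = 61/2394 ≈ 0.02548 and Q = 336/2394 ≈ 0.140351.
Under the Kimura two-parameter model, d = −½ ln(1 − 2P − Q) − ¼ ln(1 − 2Q).
1 − 2P − Q = 0.808689, giving −½ ln(0.808689) = 0.106170.
1 − 2Q = 0.719298, giving −¼ ln(0.719298) = 0.082370.
d = 0.106170 + 0.082370 = 0.188540.

0.189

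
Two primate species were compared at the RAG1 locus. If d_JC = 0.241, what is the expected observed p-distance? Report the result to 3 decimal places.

p = (3/4)(1 − e^(−4d/3)) = 0.75 × (1 − e^(-0.321333)) = 0.75 × (1 − 0.725182) = 0.206114.

0.206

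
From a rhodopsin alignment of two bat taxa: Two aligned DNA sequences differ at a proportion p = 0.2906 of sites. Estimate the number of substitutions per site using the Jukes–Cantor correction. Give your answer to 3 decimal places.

0.368

d = −(3/4) ln(1 − 4p/3) = −0.75 ln(1 − 0.387467) = −0.75 ln(0.612533)
  = −0.75 × (-0.490152) = 0.367614 substitutions/site.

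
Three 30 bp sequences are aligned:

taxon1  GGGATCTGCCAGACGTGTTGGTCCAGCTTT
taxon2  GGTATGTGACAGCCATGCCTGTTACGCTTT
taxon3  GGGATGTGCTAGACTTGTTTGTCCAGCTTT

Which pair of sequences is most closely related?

taxon1 and taxon3

taxon1–taxon2: 11/30 differ, p = 0.367, d = 0.503.
taxon1–taxon3: 4/30 differ, p = 0.133, d = 0.147.
taxon2–taxon3: 10/30 differ, p = 0.333, d = 0.441.
The smallest distance is between taxon1 and taxon3.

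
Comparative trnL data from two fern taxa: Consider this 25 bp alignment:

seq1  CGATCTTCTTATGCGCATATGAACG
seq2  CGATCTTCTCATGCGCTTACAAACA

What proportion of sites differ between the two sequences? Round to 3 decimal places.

The sequences differ at 5 of 25 positions (sites 10, 17, 20, 21, 25).
p = 5/25 = 0.200.

0.200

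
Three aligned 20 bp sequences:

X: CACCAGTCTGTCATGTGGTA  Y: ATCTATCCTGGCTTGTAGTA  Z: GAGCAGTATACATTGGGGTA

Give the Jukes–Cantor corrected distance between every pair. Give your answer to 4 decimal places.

d(X,Y) = 0.5716, d(X,Z) = 0.5716, d(Y,Z) = 1.2071

X–Y: 8/20 sites differ → p = 0.4, d = −0.75 ln(1 − 0.533333) = 0.571605 ≈ 0.5716.
X–Z: 8/20 sites differ → p = 0.4, d = −0.75 ln(1 − 0.533333) = 0.571605 ≈ 0.5716.
Y–Z: 12/20 sites differ → p = 0.6, d = −0.75 ln(1 − 0.8) = 1.207078 ≈ 1.2071.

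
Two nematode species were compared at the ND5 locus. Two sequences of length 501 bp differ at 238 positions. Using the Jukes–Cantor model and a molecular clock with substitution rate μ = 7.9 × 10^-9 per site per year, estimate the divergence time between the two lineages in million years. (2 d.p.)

p = 238/501 ≈ 0.47505.
d = −(3/4) ln(1 − 4p/3) = −0.75 ln(1 − 0.6334) = −0.75 ln(0.3666)
  = −0.75 × (-1.003484) = 0.752613 substitutions/site.
Under a molecular clock d = 2μt, so t = d/(2μ) = 0.752613 / (2 × 7.9 × 10^-9) = 47.63 million years.

47.63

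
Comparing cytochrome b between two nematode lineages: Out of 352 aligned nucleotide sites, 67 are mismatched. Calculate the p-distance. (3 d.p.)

0.190

p = 67/352 = 0.190340… ≈ 0.190 (to 3 d.p.).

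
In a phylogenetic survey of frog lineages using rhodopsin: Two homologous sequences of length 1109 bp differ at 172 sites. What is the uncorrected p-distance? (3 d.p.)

0.155

p = 172/1109 = 0.155094… ≈ 0.155 (to 3 d.p.).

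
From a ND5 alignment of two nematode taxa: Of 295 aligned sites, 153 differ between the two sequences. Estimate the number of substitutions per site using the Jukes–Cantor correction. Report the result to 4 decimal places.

p = 153/295 ≈ 0.518644.
d = −(3/4) ln(1 − 4p/3) = −0.75 ln(1 − 0.691525) = −0.75 ln(0.308475)
  = −0.75 × (-1.176114) = 0.882086 substitutions/site.

0.8821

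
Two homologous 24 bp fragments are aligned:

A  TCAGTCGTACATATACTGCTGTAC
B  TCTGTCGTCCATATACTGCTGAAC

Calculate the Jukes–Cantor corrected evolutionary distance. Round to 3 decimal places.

0.137

The sequences differ at 3 of 24 sites (3, 9, 22), so p = 3/24 = 0.125.
d = −(3/4) ln(1 − 4p/3) = −0.75 ln(1 − 0.166667) = −0.75 ln(0.833333)
  = −0.75 × (-0.182322) = 0.136742 substitutions/site.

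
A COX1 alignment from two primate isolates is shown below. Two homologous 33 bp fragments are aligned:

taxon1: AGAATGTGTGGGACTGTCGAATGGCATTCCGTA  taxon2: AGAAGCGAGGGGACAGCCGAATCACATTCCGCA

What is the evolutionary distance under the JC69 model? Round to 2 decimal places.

0.39

The sequences differ at 10 of 33 sites (5, 6, 7, 8, 9, 15, 17, 23, 24, 32), so p = 10/33 ≈ 0.30303.
d = −(3/4) ln(1 − 4p/3) = −0.75 ln(1 − 0.40404) = −0.75 ln(0.59596)
  = −0.75 × (-0.517582) = 0.388187 substitutions/site.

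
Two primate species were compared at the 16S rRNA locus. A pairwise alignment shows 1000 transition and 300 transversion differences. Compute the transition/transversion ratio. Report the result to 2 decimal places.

R = 1000/300 = 3.333333… ≈ 3.33 (to 2 d.p.).

3.33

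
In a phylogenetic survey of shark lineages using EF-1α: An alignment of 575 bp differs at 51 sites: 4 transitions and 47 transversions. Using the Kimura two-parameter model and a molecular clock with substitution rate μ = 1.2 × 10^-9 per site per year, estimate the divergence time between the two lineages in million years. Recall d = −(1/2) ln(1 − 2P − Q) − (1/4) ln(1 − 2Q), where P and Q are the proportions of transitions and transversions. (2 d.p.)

39.54

P = 4/575 ≈ 0.006957 and Q = 47/575 ≈ 0.081739.
Under the Kimura two-parameter model, d = −½ ln(1 − 2P − Q) − ¼ ln(1 − 2Q).
1 − 2P − Q = 0.904347, giving −½ ln(0.904347) = 0.050271.
1 − 2Q = 0.836522, giving −¼ ln(0.836522) = 0.044626.
d = 0.050271 + 0.044626 = 0.094897.
Under a molecular clock d = 2μt, so t = d/(2μ) = 0.094897 / (2 × 1.2 × 10^-9) = 39.54 million years.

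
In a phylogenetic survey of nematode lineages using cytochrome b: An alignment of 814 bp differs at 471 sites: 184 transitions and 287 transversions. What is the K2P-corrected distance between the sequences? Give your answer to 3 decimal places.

1.122

P = 184/814 ≈ 0.226044 and Q = 287/814 ≈ 0.35258.
Under the Kimura two-parameter model, d = −½ ln(1 − 2P − Q) − ¼ ln(1 − 2Q).
1 − 2P − Q = 0.195332, giving −½ ln(0.195332) = 0.816527.
1 − 2Q = 0.29484, giving −¼ ln(0.29484) = 0.305331.
d = 0.816527 + 0.305331 = 1.121858.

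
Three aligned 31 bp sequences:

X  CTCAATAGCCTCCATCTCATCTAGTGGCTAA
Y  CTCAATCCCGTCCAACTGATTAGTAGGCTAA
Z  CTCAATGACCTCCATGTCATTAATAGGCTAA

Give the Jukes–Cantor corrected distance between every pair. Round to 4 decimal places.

d(X,Y) = 0.4217, d(X,Z) = 0.2687, d(Y,Z) = 0.2687

X–Y: 10/31 sites differ → p ≈ 0.322581, d = −0.75 ln(1 − 0.430108) = 0.421731 ≈ 0.4217.
X–Z: 7/31 sites differ → p ≈ 0.225806, d = −0.75 ln(1 − 0.301075) = 0.268659 ≈ 0.2687.
Y–Z: 7/31 sites differ → p ≈ 0.225806, d = −0.75 ln(1 − 0.301075) = 0.268659 ≈ 0.2687.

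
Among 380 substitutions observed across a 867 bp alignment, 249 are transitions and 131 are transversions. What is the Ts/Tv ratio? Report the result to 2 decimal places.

1.90

R = 249/131 = 1.900763… ≈ 1.90 (to 2 d.p.).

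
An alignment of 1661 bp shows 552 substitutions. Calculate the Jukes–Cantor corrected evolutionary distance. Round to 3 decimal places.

p = 552/1661 ≈ 0.33233.
d = −(3/4) ln(1 − 4p/3) = −0.75 ln(1 − 0.443107) = −0.75 ln(0.556893)
  = −0.75 × (-0.585382) = 0.439037 substitutions/site.

0.439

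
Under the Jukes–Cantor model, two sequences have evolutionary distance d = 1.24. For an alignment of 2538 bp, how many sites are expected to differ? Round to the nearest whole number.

1539

Invert JC69: p = (3/4)(1 − e^(−4d/3)) = 0.75 × (1 − e^(-1.653333)) = 0.75 × (1 − 0.191411) = 0.606442.
Expected differing sites = pL ≈ 0.606442 × 2538 = 1539.149796 ≈ 1539.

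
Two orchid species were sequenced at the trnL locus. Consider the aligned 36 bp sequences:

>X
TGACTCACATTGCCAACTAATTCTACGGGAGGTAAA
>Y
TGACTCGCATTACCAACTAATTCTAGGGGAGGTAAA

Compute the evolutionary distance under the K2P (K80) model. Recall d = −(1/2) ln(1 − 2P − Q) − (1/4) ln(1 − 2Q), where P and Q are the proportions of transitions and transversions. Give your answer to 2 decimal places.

Of 36 sites, 2 differences are transitions and 1 are transversions, so P = 2/36 ≈ 0.055556 and Q = 1/36 ≈ 0.027778.
Under the Kimura two-parameter model, d = −½ ln(1 − 2P − Q) − ¼ ln(1 − 2Q).
1 − 2P − Q = 0.86111, giving −½ ln(0.86111) = 0.074767.
1 − 2Q = 0.944444, giving −¼ ln(0.944444) = 0.014290.
d = 0.074767 + 0.014290 = 0.089057.

0.09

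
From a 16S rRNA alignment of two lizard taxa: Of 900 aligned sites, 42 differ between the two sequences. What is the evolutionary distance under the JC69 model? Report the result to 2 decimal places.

0.05

p = 42/900 ≈ 0.046667.
d = −(3/4) ln(1 − 4p/3) = −0.75 ln(1 − 0.062223) = −0.75 ln(0.937777)
  = −0.75 × (-0.064243) = 0.048182 substitutions/site.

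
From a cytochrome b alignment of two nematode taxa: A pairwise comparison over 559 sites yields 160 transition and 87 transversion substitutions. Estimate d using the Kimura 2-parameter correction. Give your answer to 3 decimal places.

0.744

P = 160/559 ≈ 0.286225 and Q = 87/559 ≈ 0.155635.
Under the Kimura two-parameter model, d = −½ ln(1 − 2P − Q) − ¼ ln(1 − 2Q).
1 − 2P − Q = 0.271915, giving −½ ln(0.271915) = 0.651133.
1 − 2Q = 0.68873, giving −¼ ln(0.68873) = 0.093226.
d = 0.651133 + 0.093226 = 0.744359.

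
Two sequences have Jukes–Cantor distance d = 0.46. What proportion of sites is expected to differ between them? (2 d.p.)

p = (3/4)(1 − e^(−4d/3)) = 0.75 × (1 − e^(-0.613333)) = 0.75 × (1 − 0.541543) = 0.343843.

0.34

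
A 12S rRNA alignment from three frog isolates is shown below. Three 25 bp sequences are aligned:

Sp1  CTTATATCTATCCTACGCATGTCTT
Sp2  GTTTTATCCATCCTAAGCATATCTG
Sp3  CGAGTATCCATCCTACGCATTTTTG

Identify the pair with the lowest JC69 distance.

Sp1–Sp2: 6/25 differ, p = 0.240, d = 0.289.
Sp1–Sp3: 7/25 differ, p = 0.280, d = 0.351.
Sp2–Sp3: 7/25 differ, p = 0.280, d = 0.351.
The smallest distance is between Sp1 and Sp2.

Sp1 and Sp2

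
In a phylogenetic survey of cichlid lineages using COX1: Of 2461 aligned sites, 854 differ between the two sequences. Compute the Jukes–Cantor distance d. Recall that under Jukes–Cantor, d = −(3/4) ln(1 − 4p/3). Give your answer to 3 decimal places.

0.466

p = 854/2461 ≈ 0.347013.
d = −(3/4) ln(1 − 4p/3) = −0.75 ln(1 − 0.462684) = −0.75 ln(0.537316)
  = −0.75 × (-0.621169) = 0.465877 substitutions/site.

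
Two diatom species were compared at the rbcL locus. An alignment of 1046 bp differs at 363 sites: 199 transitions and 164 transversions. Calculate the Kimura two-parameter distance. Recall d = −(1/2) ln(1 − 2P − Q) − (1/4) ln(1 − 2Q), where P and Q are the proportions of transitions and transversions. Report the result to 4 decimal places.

P = 199/1046 ≈ 0.190249 and Q = 164/1046 ≈ 0.156788.
Under the Kimura two-parameter model, d = −½ ln(1 − 2P − Q) − ¼ ln(1 − 2Q).
1 − 2P − Q = 0.462714, giving −½ ln(0.462714) = 0.385323.
1 − 2Q = 0.686424, giving −¼ ln(0.686424) = 0.094065.
d = 0.385323 + 0.094065 = 0.479388.

0.4794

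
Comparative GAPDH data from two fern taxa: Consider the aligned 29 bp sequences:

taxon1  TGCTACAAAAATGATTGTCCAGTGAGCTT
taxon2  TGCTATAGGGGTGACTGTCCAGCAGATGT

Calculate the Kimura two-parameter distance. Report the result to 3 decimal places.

0.806

Of 29 sites, 11 differences are transitions and 1 are transversions, so P = 11/29 ≈ 0.37931 and Q = 1/29 ≈ 0.034483.
Under the Kimura two-parameter model, d = −½ ln(1 − 2P − Q) − ¼ ln(1 − 2Q).
1 − 2P − Q = 0.206897, giving −½ ln(0.206897) = 0.787767.
1 − 2Q = 0.931034, giving −¼ ln(0.931034) = 0.017865.
d = 0.787767 + 0.017865 = 0.805632.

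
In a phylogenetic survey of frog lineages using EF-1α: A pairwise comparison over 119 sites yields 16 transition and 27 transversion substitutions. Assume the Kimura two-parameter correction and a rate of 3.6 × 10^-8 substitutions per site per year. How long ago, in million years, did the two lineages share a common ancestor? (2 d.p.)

P = 16/119 ≈ 0.134454 and Q = 27/119 ≈ 0.226891.
Under the Kimura two-parameter model, d = −½ ln(1 − 2P − Q) − ¼ ln(1 − 2Q).
1 − 2P − Q = 0.504201, giving −½ ln(0.504201) = 0.342390.
1 − 2Q = 0.546218, giving −¼ ln(0.546218) = 0.151184.
d = 0.342390 + 0.151184 = 0.493574.
Under a molecular clock d = 2μt, so t = d/(2μ) = 0.493574 / (2 × 3.6 × 10^-8) = 6.86 million years.

6.86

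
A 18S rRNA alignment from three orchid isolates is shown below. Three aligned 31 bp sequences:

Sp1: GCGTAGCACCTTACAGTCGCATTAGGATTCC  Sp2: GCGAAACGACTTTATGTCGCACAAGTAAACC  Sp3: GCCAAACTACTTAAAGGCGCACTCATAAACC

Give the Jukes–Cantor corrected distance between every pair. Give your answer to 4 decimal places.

Sp1–Sp2: 12/31 sites differ → p ≈ 0.387097, d = −0.75 ln(1 − 0.516129) = 0.544453 ≈ 0.5445.
Sp1–Sp3: 13/31 sites differ → p ≈ 0.419355, d = −0.75 ln(1 − 0.55914) = 0.614271 ≈ 0.6143.
Sp2–Sp3: 8/31 sites differ → p ≈ 0.258065, d = −0.75 ln(1 − 0.344087) = 0.316295 ≈ 0.3163.

d(Sp1,Sp2) = 0.5445, d(Sp1,Sp3) = 0.6143, d(Sp2,Sp3) = 0.3163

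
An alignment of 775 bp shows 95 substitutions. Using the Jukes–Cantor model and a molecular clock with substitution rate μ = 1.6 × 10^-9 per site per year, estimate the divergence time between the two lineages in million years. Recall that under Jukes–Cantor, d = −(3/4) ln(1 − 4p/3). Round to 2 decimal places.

p = 95/775 ≈ 0.122581.
d = −(3/4) ln(1 − 4p/3) = −0.75 ln(1 − 0.163441) = −0.75 ln(0.836559)
  = −0.75 × (-0.178458) = 0.133844 substitutions/site.
Under a molecular clock d = 2μt, so t = d/(2μ) = 0.133844 / (2 × 1.6 × 10^-9) = 41.83 million years.

41.83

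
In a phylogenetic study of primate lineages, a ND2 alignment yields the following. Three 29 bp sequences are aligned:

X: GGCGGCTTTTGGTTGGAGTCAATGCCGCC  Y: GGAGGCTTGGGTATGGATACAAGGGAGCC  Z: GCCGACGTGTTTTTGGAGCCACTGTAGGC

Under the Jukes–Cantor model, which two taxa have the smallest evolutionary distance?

X and Y

X–Y: 10/29 differ, p = 0.345, d = 0.462.
X–Z: 11/29 differ, p = 0.379, d = 0.529.
Y–Z: 13/29 differ, p = 0.448, d = 0.683.
The smallest distance is between X and Y.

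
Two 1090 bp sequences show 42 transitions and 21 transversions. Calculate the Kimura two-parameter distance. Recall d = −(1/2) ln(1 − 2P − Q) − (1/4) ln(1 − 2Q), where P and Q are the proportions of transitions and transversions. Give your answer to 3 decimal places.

0.060

P = 42/1090 ≈ 0.038532 and Q = 21/1090 ≈ 0.019266.
Under the Kimura two-parameter model, d = −½ ln(1 − 2P − Q) − ¼ ln(1 − 2Q).
1 − 2P − Q = 0.90367, giving −½ ln(0.90367) = 0.050646.
1 − 2Q = 0.961468, giving −¼ ln(0.961468) = 0.009823.
d = 0.050646 + 0.009823 = 0.060469.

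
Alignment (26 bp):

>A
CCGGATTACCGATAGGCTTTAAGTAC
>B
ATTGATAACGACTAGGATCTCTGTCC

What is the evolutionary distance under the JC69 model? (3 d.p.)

0.717

The sequences differ at 12 of 26 sites, so p = 12/26 ≈ 0.461538.
d = −(3/4) ln(1 − 4p/3) = −0.75 ln(1 − 0.615384) = −0.75 ln(0.384616)
  = −0.75 × (-0.955510) = 0.716633 substitutions/site.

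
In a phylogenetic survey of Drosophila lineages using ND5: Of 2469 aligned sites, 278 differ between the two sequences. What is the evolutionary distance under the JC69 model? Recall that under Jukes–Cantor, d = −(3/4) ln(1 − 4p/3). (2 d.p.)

0.12

p = 278/2469 ≈ 0.112596.
d = −(3/4) ln(1 − 4p/3) = −0.75 ln(1 − 0.150128) = −0.75 ln(0.849872)
  = −0.75 × (-0.162670) = 0.122003 substitutions/site.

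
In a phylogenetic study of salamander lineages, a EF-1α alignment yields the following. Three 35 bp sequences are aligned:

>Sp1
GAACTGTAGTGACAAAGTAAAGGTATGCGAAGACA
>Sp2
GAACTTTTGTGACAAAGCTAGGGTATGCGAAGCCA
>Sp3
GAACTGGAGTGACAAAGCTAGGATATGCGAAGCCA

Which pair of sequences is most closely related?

Sp1–Sp2: 6/35 differ, p = 0.171, d = 0.195.
Sp1–Sp3: 6/35 differ, p = 0.171, d = 0.195.
Sp2–Sp3: 4/35 differ, p = 0.114, d = 0.124.
The smallest distance is between Sp2 and Sp3.

Sp2 and Sp3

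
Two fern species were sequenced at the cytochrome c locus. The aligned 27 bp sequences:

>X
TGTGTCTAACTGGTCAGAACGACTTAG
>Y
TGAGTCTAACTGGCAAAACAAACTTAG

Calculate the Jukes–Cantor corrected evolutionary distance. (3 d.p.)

The sequences differ at 7 of 27 sites (3, 14, 15, 17, 19, 20, 21), so p = 7/27 ≈ 0.259259.
d = −(3/4) ln(1 − 4p/3) = −0.75 ln(1 − 0.345679) = −0.75 ln(0.654321)
  = −0.75 × (-0.424157) = 0.318118 substitutions/site.

0.318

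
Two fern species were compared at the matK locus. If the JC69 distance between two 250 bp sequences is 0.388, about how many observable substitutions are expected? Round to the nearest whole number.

76

Invert JC69: p = (3/4)(1 − e^(−4d/3)) = 0.75 × (1 − e^(-0.517333)) = 0.75 × (1 − 0.596108) = 0.302919.
Expected differing sites = pL ≈ 0.302919 × 250 = 75.72975 ≈ 76.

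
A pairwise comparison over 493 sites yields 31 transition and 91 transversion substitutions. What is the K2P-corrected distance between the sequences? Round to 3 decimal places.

P = 31/493 ≈ 0.06288 and Q = 91/493 ≈ 0.184584.
Under the Kimura two-parameter model, d = −½ ln(1 − 2P − Q) − ¼ ln(1 − 2Q).
1 − 2P − Q = 0.689656, giving −½ ln(0.689656) = 0.185781.
1 − 2Q = 0.630832, giving −¼ ln(0.630832) = 0.115179.
d = 0.185781 + 0.115179 = 0.300960.

0.301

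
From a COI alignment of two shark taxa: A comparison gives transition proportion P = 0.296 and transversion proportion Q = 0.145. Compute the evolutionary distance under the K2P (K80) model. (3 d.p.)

0.753

Under the Kimura two-parameter model, d = −½ ln(1 − 2P − Q) − ¼ ln(1 − 2Q).
1 − 2P − Q = 0.263, giving −½ ln(0.263) = 0.667801.
1 − 2Q = 0.71, giving −¼ ln(0.71) = 0.085623.
d = 0.667801 + 0.085623 = 0.753424.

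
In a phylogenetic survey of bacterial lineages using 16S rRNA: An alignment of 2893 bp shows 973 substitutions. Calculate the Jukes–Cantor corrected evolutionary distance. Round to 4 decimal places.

p = 973/2893 ≈ 0.336329.
d = −(3/4) ln(1 − 4p/3) = −0.75 ln(1 − 0.448439) = −0.75 ln(0.551561)
  = −0.75 × (-0.595003) = 0.446252 substitutions/site.

0.4463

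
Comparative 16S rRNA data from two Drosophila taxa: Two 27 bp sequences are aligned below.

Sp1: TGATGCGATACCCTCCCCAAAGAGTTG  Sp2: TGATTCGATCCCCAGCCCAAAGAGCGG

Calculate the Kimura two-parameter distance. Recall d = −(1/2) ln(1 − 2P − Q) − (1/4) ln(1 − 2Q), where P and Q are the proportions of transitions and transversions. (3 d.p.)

Of 27 sites, 1 differences are transitions and 5 are transversions, so P = 1/27 ≈ 0.037037 and Q = 5/27 ≈ 0.185185.
Under the Kimura two-parameter model, d = −½ ln(1 − 2P − Q) − ¼ ln(1 − 2Q).
1 − 2P − Q = 0.740741, giving −½ ln(0.740741) = 0.150052.
1 − 2Q = 0.62963, giving −¼ ln(0.62963) = 0.115656.
d = 0.150052 + 0.115656 = 0.265708.

0.266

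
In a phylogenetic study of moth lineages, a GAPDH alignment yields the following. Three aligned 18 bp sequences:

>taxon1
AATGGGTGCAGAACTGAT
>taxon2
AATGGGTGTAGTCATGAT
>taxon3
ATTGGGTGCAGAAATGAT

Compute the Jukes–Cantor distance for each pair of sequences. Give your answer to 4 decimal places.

d(taxon1,taxon2) = 0.2635, d(taxon1,taxon3) = 0.1203, d(taxon2,taxon3) = 0.2635

taxon1–taxon2: 4/18 sites differ → p ≈ 0.222222, d = −0.75 ln(1 − 0.296296) = 0.263548 ≈ 0.2635.
taxon1–taxon3: 2/18 sites differ → p ≈ 0.111111, d = −0.75 ln(1 − 0.148148) = 0.120257 ≈ 0.1203.
taxon2–taxon3: 4/18 sites differ → p ≈ 0.222222, d = −0.75 ln(1 − 0.296296) = 0.263548 ≈ 0.2635.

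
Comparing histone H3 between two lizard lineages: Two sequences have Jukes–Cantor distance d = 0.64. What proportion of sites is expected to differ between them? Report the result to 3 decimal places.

p = (3/4)(1 − e^(−4d/3)) = 0.75 × (1 − e^(-0.853333)) = 0.75 × (1 − 0.425993) = 0.430505.

0.431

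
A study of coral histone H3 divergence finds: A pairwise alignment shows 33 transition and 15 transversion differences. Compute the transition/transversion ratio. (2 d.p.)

2.20

R = 33/15 = 2.20.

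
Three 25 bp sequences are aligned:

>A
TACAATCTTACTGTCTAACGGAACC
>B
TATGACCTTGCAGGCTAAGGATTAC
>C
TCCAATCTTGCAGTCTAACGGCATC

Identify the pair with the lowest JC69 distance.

A and C

A–B: 11/25 differ, p = 0.440, d = 0.663.
A–C: 5/25 differ, p = 0.200, d = 0.233.
B–C: 10/25 differ, p = 0.400, d = 0.572.
The smallest distance is between A and C.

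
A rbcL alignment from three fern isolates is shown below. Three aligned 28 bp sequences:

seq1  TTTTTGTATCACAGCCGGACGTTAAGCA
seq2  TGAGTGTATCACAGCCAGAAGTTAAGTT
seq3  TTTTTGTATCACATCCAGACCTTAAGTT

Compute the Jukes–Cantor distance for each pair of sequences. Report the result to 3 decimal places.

d(seq1,seq2) = 0.304, d(seq1,seq3) = 0.204, d(seq2,seq3) = 0.252

seq1–seq2: 7/28 sites differ → p = 0.25, d = −0.75 ln(1 − 0.333333) = 0.304098 ≈ 0.304.
seq1–seq3: 5/28 sites differ → p ≈ 0.178571, d = −0.75 ln(1 − 0.238095) = 0.203950 ≈ 0.204.
seq2–seq3: 6/28 sites differ → p ≈ 0.214286, d = −0.75 ln(1 − 0.285715) = 0.252355 ≈ 0.252.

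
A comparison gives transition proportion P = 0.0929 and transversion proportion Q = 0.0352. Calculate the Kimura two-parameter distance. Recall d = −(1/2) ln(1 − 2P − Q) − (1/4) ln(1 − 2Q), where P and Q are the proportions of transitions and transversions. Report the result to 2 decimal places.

0.14

Under the Kimura two-parameter model, d = −½ ln(1 − 2P − Q) − ¼ ln(1 − 2Q).
1 − 2P − Q = 0.779, giving −½ ln(0.779) = 0.124872.
1 − 2Q = 0.9296, giving −¼ ln(0.9296) = 0.018250.
d = 0.124872 + 0.018250 = 0.143122.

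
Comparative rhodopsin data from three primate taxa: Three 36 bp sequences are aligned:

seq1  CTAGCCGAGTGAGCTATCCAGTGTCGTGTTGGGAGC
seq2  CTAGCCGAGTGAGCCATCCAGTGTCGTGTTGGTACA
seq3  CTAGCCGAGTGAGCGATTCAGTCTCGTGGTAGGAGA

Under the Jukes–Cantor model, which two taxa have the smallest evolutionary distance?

seq1 and seq2

seq1–seq2: 4/36 differ, p = 0.111, d = 0.120.
seq1–seq3: 6/36 differ, p = 0.167, d = 0.188.
seq2–seq3: 7/36 differ, p = 0.194, d = 0.225.
The smallest distance is between seq1 and seq2.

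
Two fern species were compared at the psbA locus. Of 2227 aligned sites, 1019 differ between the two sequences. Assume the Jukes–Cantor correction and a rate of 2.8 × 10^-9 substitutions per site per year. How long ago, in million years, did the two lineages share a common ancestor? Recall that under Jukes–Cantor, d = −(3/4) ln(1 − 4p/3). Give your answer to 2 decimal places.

p = 1019/2227 ≈ 0.457566.
d = −(3/4) ln(1 − 4p/3) = −0.75 ln(1 − 0.610088) = −0.75 ln(0.389912)
  = −0.75 × (-0.941834) = 0.706376 substitutions/site.
Under a molecular clock d = 2μt, so t = d/(2μ) = 0.706376 / (2 × 2.8 × 10^-9) = 126.14 million years.

126.14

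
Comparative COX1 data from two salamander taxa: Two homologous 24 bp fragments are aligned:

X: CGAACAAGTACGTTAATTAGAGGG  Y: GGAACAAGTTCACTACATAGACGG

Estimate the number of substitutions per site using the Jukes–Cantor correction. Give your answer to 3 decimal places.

The sequences differ at 7 of 24 sites (1, 10, 12, 13, 16, 17, 22), so p = 7/24 ≈ 0.291667.
d = −(3/4) ln(1 − 4p/3) = −0.75 ln(1 − 0.388889) = −0.75 ln(0.611111)
  = −0.75 × (-0.492477) = 0.369358 substitutions/site.

0.369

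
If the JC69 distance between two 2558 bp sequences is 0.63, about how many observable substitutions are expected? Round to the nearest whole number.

1090

Invert JC69: p = (3/4)(1 − e^(−4d/3)) = 0.75 × (1 − e^(-0.84)) = 0.75 × (1 − 0.431711) = 0.426217.
Expected differing sites = pL ≈ 0.426217 × 2558 = 1090.263086 ≈ 1090.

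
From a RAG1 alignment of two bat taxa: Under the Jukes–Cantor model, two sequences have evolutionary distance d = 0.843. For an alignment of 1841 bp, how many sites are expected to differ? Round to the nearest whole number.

Invert JC69: p = (3/4)(1 − e^(−4d/3)) = 0.75 × (1 − e^(-1.124)) = 0.75 × (1 − 0.324977) = 0.506267.
Expected differing sites = pL ≈ 0.506267 × 1841 = 932.037547 ≈ 932.

932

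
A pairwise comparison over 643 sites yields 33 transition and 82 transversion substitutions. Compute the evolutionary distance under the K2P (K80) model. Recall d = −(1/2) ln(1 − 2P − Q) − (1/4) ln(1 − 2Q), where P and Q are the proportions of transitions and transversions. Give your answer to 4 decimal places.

P = 33/643 ≈ 0.051322 and Q = 82/643 ≈ 0.127527.
Under the Kimura two-parameter model, d = −½ ln(1 − 2P − Q) − ¼ ln(1 − 2Q).
1 − 2P − Q = 0.769829, giving −½ ln(0.769829) = 0.130793.
1 − 2Q = 0.744946, giving −¼ ln(0.744946) = 0.073611.
d = 0.130793 + 0.073611 = 0.204404.

0.2044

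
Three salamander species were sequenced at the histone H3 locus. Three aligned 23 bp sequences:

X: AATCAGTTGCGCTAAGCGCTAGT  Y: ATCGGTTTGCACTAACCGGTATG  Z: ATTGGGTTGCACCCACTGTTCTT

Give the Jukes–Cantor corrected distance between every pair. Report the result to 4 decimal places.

d(X,Y) = 0.6501, d(X,Z) = 0.7614, d(Y,Z) = 0.4674

X–Y: 10/23 sites differ → p ≈ 0.434783, d = −0.75 ln(1 − 0.579711) = 0.650110 ≈ 0.6501.
X–Z: 11/23 sites differ → p ≈ 0.478261, d = −0.75 ln(1 − 0.637681) = 0.761423 ≈ 0.7614.
Y–Z: 8/23 sites differ → p ≈ 0.347826, d = −0.75 ln(1 − 0.463768) = 0.467391 ≈ 0.4674.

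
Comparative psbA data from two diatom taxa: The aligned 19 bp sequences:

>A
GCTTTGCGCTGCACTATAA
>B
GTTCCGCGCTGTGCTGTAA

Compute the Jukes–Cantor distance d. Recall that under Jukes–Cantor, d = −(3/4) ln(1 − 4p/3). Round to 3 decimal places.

The sequences differ at 6 of 19 sites (2, 4, 5, 12, 13, 16), so p = 6/19 ≈ 0.315789.
d = −(3/4) ln(1 − 4p/3) = −0.75 ln(1 − 0.421052) = −0.75 ln(0.578948)
  = −0.75 × (-0.546543) = 0.409907 substitutions/site.

0.410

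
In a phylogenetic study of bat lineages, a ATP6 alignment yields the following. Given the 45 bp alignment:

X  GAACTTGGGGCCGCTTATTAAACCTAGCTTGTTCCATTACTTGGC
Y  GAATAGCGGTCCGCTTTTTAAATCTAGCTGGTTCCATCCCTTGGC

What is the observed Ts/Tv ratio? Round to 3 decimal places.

0.429

Transitions are A↔G and C↔T; transversions are all other mismatches.
Transitions: 3. Transversions: 7.
R = 3/7 = 0.428571… ≈ 0.429 (to 3 d.p.).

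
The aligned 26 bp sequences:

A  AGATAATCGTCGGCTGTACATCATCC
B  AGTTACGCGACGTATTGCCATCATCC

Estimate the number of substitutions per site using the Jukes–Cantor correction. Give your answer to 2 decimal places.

The sequences differ at 9 of 26 sites (3, 6, 7, 10, 13, 14, 16, 17, 18), so p = 9/26 ≈ 0.346154.
d = −(3/4) ln(1 − 4p/3) = −0.75 ln(1 − 0.461539) = −0.75 ln(0.538461)
  = −0.75 × (-0.619040) = 0.464280 substitutions/site.

0.46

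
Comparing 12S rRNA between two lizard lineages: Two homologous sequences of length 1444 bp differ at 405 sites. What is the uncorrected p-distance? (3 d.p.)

p = 405/1444 = 0.280470… ≈ 0.280 (to 3 d.p.).

0.280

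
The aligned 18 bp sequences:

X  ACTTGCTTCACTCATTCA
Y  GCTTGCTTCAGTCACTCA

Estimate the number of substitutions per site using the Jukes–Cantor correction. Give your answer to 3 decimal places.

The sequences differ at 3 of 18 sites (1, 11, 15), so p = 3/18 ≈ 0.166667.
d = −(3/4) ln(1 − 4p/3) = −0.75 ln(1 − 0.222223) = −0.75 ln(0.777777)
  = −0.75 × (-0.251315) = 0.188486 substitutions/site.

0.188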